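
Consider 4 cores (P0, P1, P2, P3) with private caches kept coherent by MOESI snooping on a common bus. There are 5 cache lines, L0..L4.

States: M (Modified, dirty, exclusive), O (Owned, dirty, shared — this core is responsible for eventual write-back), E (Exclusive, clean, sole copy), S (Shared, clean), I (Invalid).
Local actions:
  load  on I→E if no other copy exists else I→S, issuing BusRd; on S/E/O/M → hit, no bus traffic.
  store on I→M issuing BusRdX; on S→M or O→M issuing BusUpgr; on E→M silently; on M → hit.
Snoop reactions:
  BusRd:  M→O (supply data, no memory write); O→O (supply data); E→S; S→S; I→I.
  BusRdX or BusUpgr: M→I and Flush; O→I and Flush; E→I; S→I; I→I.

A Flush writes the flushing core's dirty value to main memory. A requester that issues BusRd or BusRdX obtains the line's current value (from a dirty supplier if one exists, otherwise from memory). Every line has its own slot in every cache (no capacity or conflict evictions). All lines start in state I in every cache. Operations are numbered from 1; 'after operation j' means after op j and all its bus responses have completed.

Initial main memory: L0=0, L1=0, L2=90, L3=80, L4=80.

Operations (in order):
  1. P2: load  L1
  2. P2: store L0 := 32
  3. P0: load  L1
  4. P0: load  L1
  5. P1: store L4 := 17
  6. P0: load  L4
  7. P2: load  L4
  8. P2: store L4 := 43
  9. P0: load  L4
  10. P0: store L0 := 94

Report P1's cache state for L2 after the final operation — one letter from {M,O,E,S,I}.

  op1 P2: load  L1 → I/I/E/I on L1; bus BusRd; mem=0
  op2 P2: store L0 := 32 → I/I/M/I on L0; bus BusRdX; mem=0
  op3 P0: load  L1 → S/I/S/I on L1; bus BusRd; mem=0
  op4 P0: load  L1 → S/I/S/I on L1; bus (none); mem=0
  op5 P1: store L4 := 17 → I/M/I/I on L4; bus BusRdX; mem=80
  op6 P0: load  L4 → S/O/I/I on L4; bus BusRd; mem=80
  op7 P2: load  L4 → S/O/S/I on L4; bus BusRd; mem=80
  op8 P2: store L4 := 43 → I/I/M/I on L4; bus BusUpgr Flush; mem=17
  op9 P0: load  L4 → S/I/O/I on L4; bus BusRd; mem=17
  op10 P0: store L0 := 94 → M/I/I/I on L0; bus BusRdX Flush; mem=32

state = I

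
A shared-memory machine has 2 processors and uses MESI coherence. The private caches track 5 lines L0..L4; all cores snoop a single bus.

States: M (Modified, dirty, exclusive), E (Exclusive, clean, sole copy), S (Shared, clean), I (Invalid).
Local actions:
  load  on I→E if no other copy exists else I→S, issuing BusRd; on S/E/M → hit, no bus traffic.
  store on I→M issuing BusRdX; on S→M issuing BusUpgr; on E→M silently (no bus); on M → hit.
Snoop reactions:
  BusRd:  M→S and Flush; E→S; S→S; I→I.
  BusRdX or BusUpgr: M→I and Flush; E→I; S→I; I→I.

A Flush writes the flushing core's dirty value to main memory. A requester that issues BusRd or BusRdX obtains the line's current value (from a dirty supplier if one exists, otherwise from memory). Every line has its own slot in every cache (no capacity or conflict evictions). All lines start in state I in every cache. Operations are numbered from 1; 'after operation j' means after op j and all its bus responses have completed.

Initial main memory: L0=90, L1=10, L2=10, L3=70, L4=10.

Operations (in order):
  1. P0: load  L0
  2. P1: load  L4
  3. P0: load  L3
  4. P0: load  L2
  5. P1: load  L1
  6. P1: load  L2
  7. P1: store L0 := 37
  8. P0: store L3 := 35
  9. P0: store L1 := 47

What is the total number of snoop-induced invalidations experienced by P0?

invalidations = 1

  op1 P0: load  L0 → E/I on L0; bus BusRd; mem=90
  op2 P1: load  L4 → I/E on L4; bus BusRd; mem=10
  op3 P0: load  L3 → E/I on L3; bus BusRd; mem=70
  op4 P0: load  L2 → E/I on L2; bus BusRd; mem=10
  op5 P1: load  L1 → I/E on L1; bus BusRd; mem=10
  op6 P1: load  L2 → S/S on L2; bus BusRd; mem=10
  op7 P1: store L0 := 37 → I/M on L0; bus BusRdX; mem=90
  op8 P0: store L3 := 35 → M/I on L3; bus (none); mem=70
  op9 P0: store L1 := 47 → M/I on L1; bus BusRdX; mem=10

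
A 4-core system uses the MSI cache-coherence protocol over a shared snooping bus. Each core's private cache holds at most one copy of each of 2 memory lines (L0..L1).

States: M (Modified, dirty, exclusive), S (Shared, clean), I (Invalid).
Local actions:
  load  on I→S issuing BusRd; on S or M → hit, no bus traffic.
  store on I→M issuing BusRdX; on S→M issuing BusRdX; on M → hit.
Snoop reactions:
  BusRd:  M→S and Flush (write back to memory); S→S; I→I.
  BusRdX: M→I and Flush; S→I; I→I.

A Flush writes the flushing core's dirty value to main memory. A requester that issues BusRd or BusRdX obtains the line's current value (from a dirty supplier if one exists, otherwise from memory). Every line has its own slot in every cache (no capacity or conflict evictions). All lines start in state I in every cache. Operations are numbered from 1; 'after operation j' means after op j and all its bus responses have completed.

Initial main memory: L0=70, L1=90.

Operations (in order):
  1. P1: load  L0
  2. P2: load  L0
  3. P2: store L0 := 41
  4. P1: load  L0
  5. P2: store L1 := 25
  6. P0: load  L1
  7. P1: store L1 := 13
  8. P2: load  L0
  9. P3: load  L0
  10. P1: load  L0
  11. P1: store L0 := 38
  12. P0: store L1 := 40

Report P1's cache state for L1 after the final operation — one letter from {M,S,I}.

state = I

step 1: P1: load  L0  ⟶  ISII  (L0)  txn=BusRd  M[L0]=70
step 2: P2: load  L0  ⟶  ISSI  (L0)  txn=BusRd  M[L0]=70
step 3: P2: store L0 := 41  ⟶  IIMI  (L0)  txn=BusRdX  M[L0]=70
step 4: P1: load  L0  ⟶  ISSI  (L0)  txn=BusRd+Flush  M[L0]=41
step 5: P2: store L1 := 25  ⟶  IIMI  (L1)  txn=BusRdX  M[L1]=90
step 6: P0: load  L1  ⟶  SISI  (L1)  txn=BusRd+Flush  M[L1]=25
step 7: P1: store L1 := 13  ⟶  IMII  (L1)  txn=BusRdX  M[L1]=25
step 8: P2: load  L0  ⟶  ISSI  (L0)  txn=∅  M[L0]=41
step 9: P3: load  L0  ⟶  ISSS  (L0)  txn=BusRd  M[L0]=41
step 10: P1: load  L0  ⟶  ISSS  (L0)  txn=∅  M[L0]=41
step 11: P1: store L0 := 38  ⟶  IMII  (L0)  txn=BusRdX  M[L0]=41
step 12: P0: store L1 := 40  ⟶  MIII  (L1)  txn=BusRdX+Flush  M[L1]=13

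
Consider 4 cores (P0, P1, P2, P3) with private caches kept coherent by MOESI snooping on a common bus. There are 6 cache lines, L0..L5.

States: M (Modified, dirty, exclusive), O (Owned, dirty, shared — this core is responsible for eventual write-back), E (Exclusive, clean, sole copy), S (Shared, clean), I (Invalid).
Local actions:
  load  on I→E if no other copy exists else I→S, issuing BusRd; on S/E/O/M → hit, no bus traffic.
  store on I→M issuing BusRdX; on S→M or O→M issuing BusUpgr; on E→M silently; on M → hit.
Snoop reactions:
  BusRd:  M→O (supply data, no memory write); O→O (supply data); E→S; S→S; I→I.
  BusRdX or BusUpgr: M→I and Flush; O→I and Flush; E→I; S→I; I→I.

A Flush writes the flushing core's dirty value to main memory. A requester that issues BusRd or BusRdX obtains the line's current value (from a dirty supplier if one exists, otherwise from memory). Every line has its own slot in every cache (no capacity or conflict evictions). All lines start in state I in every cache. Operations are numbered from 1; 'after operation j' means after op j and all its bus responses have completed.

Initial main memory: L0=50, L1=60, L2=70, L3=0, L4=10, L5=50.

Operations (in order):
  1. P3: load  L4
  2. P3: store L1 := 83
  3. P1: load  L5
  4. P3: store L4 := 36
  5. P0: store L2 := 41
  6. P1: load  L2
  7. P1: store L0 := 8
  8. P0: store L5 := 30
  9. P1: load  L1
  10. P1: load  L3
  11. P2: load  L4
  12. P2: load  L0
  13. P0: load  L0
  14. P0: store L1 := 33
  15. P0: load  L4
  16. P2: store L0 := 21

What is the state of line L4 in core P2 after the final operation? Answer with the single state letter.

state = S

1. P3: load  L4  bus=[BusRd]  L4: P0=I P1=I P2=I P3=E  mem[L4]=10
2. P3: store L1 := 83  bus=[BusRdX]  L1: P0=I P1=I P2=I P3=M  mem[L1]=60
3. P1: load  L5  bus=[BusRd]  L5: P0=I P1=E P2=I P3=I  mem[L5]=50
4. P3: store L4 := 36  bus=[-]  L4: P0=I P1=I P2=I P3=M  mem[L4]=10
5. P0: store L2 := 41  bus=[BusRdX]  L2: P0=M P1=I P2=I P3=I  mem[L2]=70
6. P1: load  L2  bus=[BusRd]  L2: P0=O P1=S P2=I P3=I  mem[L2]=70
7. P1: store L0 := 8  bus=[BusRdX]  L0: P0=I P1=M P2=I P3=I  mem[L0]=50
8. P0: store L5 := 30  bus=[BusRdX]  L5: P0=M P1=I P2=I P3=I  mem[L5]=50
9. P1: load  L1  bus=[BusRd]  L1: P0=I P1=S P2=I P3=O  mem[L1]=60
10. P1: load  L3  bus=[BusRd]  L3: P0=I P1=E P2=I P3=I  mem[L3]=0
11. P2: load  L4  bus=[BusRd]  L4: P0=I P1=I P2=S P3=O  mem[L4]=10
12. P2: load  L0  bus=[BusRd]  L0: P0=I P1=O P2=S P3=I  mem[L0]=50
13. P0: load  L0  bus=[BusRd]  L0: P0=S P1=O P2=S P3=I  mem[L0]=50
14. P0: store L1 := 33  bus=[BusRdX,Flush]  L1: P0=M P1=I P2=I P3=I  mem[L1]=83
15. P0: load  L4  bus=[BusRd]  L4: P0=S P1=I P2=S P3=O  mem[L4]=10
16. P2: store L0 := 21  bus=[BusUpgr,Flush]  L0: P0=I P1=I P2=M P3=I  mem[L0]=8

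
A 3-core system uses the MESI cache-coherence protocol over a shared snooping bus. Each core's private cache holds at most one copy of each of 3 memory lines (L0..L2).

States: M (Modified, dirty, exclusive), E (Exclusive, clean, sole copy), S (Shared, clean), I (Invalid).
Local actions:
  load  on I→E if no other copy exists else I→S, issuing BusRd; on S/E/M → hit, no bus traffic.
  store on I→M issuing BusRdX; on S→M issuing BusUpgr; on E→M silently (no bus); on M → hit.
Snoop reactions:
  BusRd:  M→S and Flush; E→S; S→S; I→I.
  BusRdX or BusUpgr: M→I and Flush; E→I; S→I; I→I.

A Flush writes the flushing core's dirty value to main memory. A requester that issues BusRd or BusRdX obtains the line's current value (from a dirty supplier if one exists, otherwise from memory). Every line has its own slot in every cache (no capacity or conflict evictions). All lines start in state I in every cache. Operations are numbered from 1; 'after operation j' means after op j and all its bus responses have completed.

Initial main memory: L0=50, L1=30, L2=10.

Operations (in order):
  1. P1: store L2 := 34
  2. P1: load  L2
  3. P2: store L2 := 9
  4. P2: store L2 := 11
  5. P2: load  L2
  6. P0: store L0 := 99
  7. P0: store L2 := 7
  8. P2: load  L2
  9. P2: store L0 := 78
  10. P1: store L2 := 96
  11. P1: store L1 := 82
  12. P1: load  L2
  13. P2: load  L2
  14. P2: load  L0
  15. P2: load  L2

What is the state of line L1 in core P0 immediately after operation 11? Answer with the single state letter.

state = I

  op1 P1: store L2 := 34 → I/M/I on L2; bus BusRdX; mem=10
  op2 P1: load  L2 → I/M/I on L2; bus (none); mem=10
  op3 P2: store L2 := 9 → I/I/M on L2; bus BusRdX Flush; mem=34
  op4 P2: store L2 := 11 → I/I/M on L2; bus (none); mem=34
  op5 P2: load  L2 → I/I/M on L2; bus (none); mem=34
  op6 P0: store L0 := 99 → M/I/I on L0; bus BusRdX; mem=50
  op7 P0: store L2 := 7 → M/I/I on L2; bus BusRdX Flush; mem=11
  op8 P2: load  L2 → S/I/S on L2; bus BusRd Flush; mem=7
  op9 P2: store L0 := 78 → I/I/M on L0; bus BusRdX Flush; mem=99
  op10 P1: store L2 := 96 → I/M/I on L2; bus BusRdX; mem=7
  op11 P1: store L1 := 82 → I/M/I on L1; bus BusRdX; mem=30
  op12 P1: load  L2 → I/M/I on L2; bus (none); mem=7
  op13 P2: load  L2 → I/S/S on L2; bus BusRd Flush; mem=96
  op14 P2: load  L0 → I/I/M on L0; bus (none); mem=99
  op15 P2: load  L2 → I/S/S on L2; bus (none); mem=96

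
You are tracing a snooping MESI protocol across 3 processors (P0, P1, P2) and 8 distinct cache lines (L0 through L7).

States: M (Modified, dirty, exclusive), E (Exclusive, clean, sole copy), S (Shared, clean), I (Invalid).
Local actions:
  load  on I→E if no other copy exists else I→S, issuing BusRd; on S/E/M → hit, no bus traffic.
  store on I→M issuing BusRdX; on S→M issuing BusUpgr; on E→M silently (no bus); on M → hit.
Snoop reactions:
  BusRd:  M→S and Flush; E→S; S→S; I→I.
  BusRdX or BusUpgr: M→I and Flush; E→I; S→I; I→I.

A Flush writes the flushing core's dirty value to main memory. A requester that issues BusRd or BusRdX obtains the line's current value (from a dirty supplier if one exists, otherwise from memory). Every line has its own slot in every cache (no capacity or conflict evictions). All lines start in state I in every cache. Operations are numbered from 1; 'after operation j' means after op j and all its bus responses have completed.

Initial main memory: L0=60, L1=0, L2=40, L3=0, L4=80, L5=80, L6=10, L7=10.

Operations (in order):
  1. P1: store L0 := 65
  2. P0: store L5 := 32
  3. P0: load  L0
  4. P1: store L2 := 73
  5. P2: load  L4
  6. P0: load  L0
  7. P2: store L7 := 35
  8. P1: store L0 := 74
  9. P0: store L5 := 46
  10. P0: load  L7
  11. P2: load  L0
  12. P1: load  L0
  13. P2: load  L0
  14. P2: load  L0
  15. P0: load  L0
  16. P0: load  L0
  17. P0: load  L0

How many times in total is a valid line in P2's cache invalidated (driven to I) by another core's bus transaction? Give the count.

1. P1: store L0 := 65  bus=[BusRdX]  L0: P0=I P1=M P2=I  mem[L0]=60
2. P0: store L5 := 32  bus=[BusRdX]  L5: P0=M P1=I P2=I  mem[L5]=80
3. P0: load  L0  bus=[BusRd,Flush]  L0: P0=S P1=S P2=I  mem[L0]=65
4. P1: store L2 := 73  bus=[BusRdX]  L2: P0=I P1=M P2=I  mem[L2]=40
5. P2: load  L4  bus=[BusRd]  L4: P0=I P1=I P2=E  mem[L4]=80
6. P0: load  L0  bus=[-]  L0: P0=S P1=S P2=I  mem[L0]=65
7. P2: store L7 := 35  bus=[BusRdX]  L7: P0=I P1=I P2=M  mem[L7]=10
8. P1: store L0 := 74  bus=[BusUpgr]  L0: P0=I P1=M P2=I  mem[L0]=65
9. P0: store L5 := 46  bus=[-]  L5: P0=M P1=I P2=I  mem[L5]=80
10. P0: load  L7  bus=[BusRd,Flush]  L7: P0=S P1=I P2=S  mem[L7]=35
11. P2: load  L0  bus=[BusRd,Flush]  L0: P0=I P1=S P2=S  mem[L0]=74
12. P1: load  L0  bus=[-]  L0: P0=I P1=S P2=S  mem[L0]=74
13. P2: load  L0  bus=[-]  L0: P0=I P1=S P2=S  mem[L0]=74
14. P2: load  L0  bus=[-]  L0: P0=I P1=S P2=S  mem[L0]=74
15. P0: load  L0  bus=[BusRd]  L0: P0=S P1=S P2=S  mem[L0]=74
16. P0: load  L0  bus=[-]  L0: P0=S P1=S P2=S  mem[L0]=74
17. P0: load  L0  bus=[-]  L0: P0=S P1=S P2=S  mem[L0]=74

invalidations = 0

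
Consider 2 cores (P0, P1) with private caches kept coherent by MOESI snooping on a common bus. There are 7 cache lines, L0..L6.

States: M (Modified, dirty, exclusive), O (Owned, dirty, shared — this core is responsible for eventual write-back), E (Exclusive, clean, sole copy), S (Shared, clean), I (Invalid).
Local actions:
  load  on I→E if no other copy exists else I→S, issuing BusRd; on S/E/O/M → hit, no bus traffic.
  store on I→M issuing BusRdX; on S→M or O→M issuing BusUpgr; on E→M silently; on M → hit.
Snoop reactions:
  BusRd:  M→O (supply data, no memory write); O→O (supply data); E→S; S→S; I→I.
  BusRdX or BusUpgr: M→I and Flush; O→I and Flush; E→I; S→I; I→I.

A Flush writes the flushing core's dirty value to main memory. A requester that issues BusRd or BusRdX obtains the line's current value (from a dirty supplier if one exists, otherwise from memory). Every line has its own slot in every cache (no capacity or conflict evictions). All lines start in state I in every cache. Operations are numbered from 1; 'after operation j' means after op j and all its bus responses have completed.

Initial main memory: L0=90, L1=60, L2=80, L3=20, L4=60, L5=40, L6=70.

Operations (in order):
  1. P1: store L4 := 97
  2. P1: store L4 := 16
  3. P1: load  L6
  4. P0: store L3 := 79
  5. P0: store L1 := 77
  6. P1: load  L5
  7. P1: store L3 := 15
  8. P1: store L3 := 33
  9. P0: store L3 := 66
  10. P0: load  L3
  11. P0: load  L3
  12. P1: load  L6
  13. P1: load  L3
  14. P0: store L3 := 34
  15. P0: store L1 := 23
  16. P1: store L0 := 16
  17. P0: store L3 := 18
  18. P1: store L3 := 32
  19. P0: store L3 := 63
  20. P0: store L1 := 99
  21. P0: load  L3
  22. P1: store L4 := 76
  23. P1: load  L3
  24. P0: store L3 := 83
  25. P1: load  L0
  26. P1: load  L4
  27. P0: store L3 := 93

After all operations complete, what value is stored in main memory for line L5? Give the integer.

memory[L5] = 40

step 1: P1: store L4 := 97  ⟶  IM  (L4)  txn=BusRdX  M[L4]=60
step 2: P1: store L4 := 16  ⟶  IM  (L4)  txn=∅  M[L4]=60
step 3: P1: load  L6  ⟶  IE  (L6)  txn=BusRd  M[L6]=70
step 4: P0: store L3 := 79  ⟶  MI  (L3)  txn=BusRdX  M[L3]=20
step 5: P0: store L1 := 77  ⟶  MI  (L1)  txn=BusRdX  M[L1]=60
step 6: P1: load  L5  ⟶  IE  (L5)  txn=BusRd  M[L5]=40
step 7: P1: store L3 := 15  ⟶  IM  (L3)  txn=BusRdX+Flush  M[L3]=79
step 8: P1: store L3 := 33  ⟶  IM  (L3)  txn=∅  M[L3]=79
step 9: P0: store L3 := 66  ⟶  MI  (L3)  txn=BusRdX+Flush  M[L3]=33
step 10: P0: load  L3  ⟶  MI  (L3)  txn=∅  M[L3]=33
step 11: P0: load  L3  ⟶  MI  (L3)  txn=∅  M[L3]=33
step 12: P1: load  L6  ⟶  IE  (L6)  txn=∅  M[L6]=70
step 13: P1: load  L3  ⟶  OS  (L3)  txn=BusRd  M[L3]=33
step 14: P0: store L3 := 34  ⟶  MI  (L3)  txn=BusUpgr  M[L3]=33
step 15: P0: store L1 := 23  ⟶  MI  (L1)  txn=∅  M[L1]=60
step 16: P1: store L0 := 16  ⟶  IM  (L0)  txn=BusRdX  M[L0]=90
step 17: P0: store L3 := 18  ⟶  MI  (L3)  txn=∅  M[L3]=33
step 18: P1: store L3 := 32  ⟶  IM  (L3)  txn=BusRdX+Flush  M[L3]=18
step 19: P0: store L3 := 63  ⟶  MI  (L3)  txn=BusRdX+Flush  M[L3]=32
step 20: P0: store L1 := 99  ⟶  MI  (L1)  txn=∅  M[L1]=60
step 21: P0: load  L3  ⟶  MI  (L3)  txn=∅  M[L3]=32
step 22: P1: store L4 := 76  ⟶  IM  (L4)  txn=∅  M[L4]=60
step 23: P1: load  L3  ⟶  OS  (L3)  txn=BusRd  M[L3]=32
step 24: P0: store L3 := 83  ⟶  MI  (L3)  txn=BusUpgr  M[L3]=32
step 25: P1: load  L0  ⟶  IM  (L0)  txn=∅  M[L0]=90
step 26: P1: load  L4  ⟶  IM  (L4)  txn=∅  M[L4]=60
step 27: P0: store L3 := 93  ⟶  MI  (L3)  txn=∅  M[L3]=32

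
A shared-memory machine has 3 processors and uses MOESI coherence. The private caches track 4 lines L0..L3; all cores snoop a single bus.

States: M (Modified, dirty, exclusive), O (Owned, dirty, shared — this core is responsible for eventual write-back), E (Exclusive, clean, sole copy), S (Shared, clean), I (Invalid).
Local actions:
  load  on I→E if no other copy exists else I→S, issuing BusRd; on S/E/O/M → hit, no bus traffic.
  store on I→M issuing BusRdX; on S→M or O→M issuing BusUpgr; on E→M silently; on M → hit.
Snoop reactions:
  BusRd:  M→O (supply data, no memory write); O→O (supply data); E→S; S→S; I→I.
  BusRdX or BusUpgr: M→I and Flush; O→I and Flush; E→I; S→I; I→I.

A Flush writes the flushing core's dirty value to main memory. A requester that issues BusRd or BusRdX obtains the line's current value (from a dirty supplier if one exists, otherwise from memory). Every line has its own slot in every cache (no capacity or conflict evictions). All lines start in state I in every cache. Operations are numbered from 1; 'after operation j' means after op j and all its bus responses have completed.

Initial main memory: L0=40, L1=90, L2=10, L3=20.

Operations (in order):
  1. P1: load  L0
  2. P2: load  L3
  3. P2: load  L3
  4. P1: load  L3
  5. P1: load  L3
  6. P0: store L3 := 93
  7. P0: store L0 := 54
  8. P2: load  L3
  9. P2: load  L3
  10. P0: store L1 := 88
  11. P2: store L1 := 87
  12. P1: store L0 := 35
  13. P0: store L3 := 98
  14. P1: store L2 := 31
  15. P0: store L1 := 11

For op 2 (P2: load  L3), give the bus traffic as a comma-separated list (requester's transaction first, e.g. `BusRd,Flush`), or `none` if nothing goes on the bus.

bus = BusRd

[1] P1: load  L0 | P0:I, P1:E(40), P2:I | bus: BusRd
[2] P2: load  L3 | P0:I, P1:I, P2:E(20) | bus: BusRd
[3] P2: load  L3 | P0:I, P1:I, P2:E(20) | bus: none
[4] P1: load  L3 | P0:I, P1:S(20), P2:S(20) | bus: BusRd
[5] P1: load  L3 | P0:I, P1:S(20), P2:S(20) | bus: none
[6] P0: store L3 := 93 | P0:M(93), P1:I, P2:I | bus: BusRdX
[7] P0: store L0 := 54 | P0:M(54), P1:I, P2:I | bus: BusRdX
[8] P2: load  L3 | P0:O(93), P1:I, P2:S(93) | bus: BusRd
[9] P2: load  L3 | P0:O(93), P1:I, P2:S(93) | bus: none
[10] P0: store L1 := 88 | P0:M(88), P1:I, P2:I | bus: BusRdX
[11] P2: store L1 := 87 | P0:I, P1:I, P2:M(87) | bus: BusRdX,Flush
[12] P1: store L0 := 35 | P0:I, P1:M(35), P2:I | bus: BusRdX,Flush
[13] P0: store L3 := 98 | P0:M(98), P1:I, P2:I | bus: BusUpgr
[14] P1: store L2 := 31 | P0:I, P1:M(31), P2:I | bus: BusRdX
[15] P0: store L1 := 11 | P0:M(11), P1:I, P2:I | bus: BusRdX,Flush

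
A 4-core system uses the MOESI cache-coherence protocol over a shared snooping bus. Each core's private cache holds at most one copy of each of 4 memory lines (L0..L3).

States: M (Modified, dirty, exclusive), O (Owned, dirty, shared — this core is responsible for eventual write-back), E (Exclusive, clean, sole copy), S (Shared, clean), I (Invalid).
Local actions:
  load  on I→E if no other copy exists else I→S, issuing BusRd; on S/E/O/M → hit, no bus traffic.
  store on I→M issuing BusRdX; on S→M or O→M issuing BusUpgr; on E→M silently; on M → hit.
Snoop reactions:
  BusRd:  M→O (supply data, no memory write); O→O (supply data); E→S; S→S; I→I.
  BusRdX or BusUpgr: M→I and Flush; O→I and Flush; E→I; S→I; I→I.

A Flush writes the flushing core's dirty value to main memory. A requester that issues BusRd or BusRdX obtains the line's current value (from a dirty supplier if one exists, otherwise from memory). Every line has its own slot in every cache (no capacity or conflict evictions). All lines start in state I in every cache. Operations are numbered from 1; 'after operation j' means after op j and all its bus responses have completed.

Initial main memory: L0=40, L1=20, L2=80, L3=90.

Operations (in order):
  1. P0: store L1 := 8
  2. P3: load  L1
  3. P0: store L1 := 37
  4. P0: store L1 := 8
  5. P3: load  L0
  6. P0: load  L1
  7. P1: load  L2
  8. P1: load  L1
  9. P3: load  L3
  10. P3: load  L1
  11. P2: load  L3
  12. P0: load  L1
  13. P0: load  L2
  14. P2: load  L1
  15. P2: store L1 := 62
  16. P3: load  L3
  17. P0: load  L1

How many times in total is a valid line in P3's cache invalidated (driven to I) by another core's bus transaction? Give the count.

1. P0: store L1 := 8  bus=[BusRdX]  L1: P0=M P1=I P2=I P3=I  mem[L1]=20
2. P3: load  L1  bus=[BusRd]  L1: P0=O P1=I P2=I P3=S  mem[L1]=20
3. P0: store L1 := 37  bus=[BusUpgr]  L1: P0=M P1=I P2=I P3=I  mem[L1]=20
4. P0: store L1 := 8  bus=[-]  L1: P0=M P1=I P2=I P3=I  mem[L1]=20
5. P3: load  L0  bus=[BusRd]  L0: P0=I P1=I P2=I P3=E  mem[L0]=40
6. P0: load  L1  bus=[-]  L1: P0=M P1=I P2=I P3=I  mem[L1]=20
7. P1: load  L2  bus=[BusRd]  L2: P0=I P1=E P2=I P3=I  mem[L2]=80
8. P1: load  L1  bus=[BusRd]  L1: P0=O P1=S P2=I P3=I  mem[L1]=20
9. P3: load  L3  bus=[BusRd]  L3: P0=I P1=I P2=I P3=E  mem[L3]=90
10. P3: load  L1  bus=[BusRd]  L1: P0=O P1=S P2=I P3=S  mem[L1]=20
11. P2: load  L3  bus=[BusRd]  L3: P0=I P1=I P2=S P3=S  mem[L3]=90
12. P0: load  L1  bus=[-]  L1: P0=O P1=S P2=I P3=S  mem[L1]=20
13. P0: load  L2  bus=[BusRd]  L2: P0=S P1=S P2=I P3=I  mem[L2]=80
14. P2: load  L1  bus=[BusRd]  L1: P0=O P1=S P2=S P3=S  mem[L1]=20
15. P2: store L1 := 62  bus=[BusUpgr,Flush]  L1: P0=I P1=I P2=M P3=I  mem[L1]=8
16. P3: load  L3  bus=[-]  L3: P0=I P1=I P2=S P3=S  mem[L3]=90
17. P0: load  L1  bus=[BusRd]  L1: P0=S P1=I P2=O P3=I  mem[L1]=8

invalidations = 2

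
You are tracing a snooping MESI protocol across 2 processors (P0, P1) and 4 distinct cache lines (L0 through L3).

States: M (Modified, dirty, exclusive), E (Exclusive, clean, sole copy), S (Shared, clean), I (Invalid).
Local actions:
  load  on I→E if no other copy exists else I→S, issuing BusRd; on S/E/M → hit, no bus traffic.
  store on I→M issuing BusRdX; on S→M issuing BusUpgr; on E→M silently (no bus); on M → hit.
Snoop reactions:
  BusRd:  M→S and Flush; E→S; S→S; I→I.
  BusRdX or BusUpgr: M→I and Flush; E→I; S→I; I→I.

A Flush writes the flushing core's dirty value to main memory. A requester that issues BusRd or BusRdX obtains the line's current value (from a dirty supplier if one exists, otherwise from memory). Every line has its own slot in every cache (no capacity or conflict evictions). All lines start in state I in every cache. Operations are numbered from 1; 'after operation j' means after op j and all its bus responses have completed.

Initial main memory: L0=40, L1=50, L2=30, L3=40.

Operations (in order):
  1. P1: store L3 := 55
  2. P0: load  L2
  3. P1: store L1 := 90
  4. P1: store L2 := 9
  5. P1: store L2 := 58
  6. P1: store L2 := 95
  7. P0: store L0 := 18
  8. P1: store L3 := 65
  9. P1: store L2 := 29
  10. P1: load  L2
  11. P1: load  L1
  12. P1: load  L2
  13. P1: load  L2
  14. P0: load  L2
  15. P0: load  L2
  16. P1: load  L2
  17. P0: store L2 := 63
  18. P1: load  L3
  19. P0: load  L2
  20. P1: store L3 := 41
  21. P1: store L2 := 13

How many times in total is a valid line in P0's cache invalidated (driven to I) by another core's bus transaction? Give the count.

invalidations = 2

step 1: P1: store L3 := 55  ⟶  IM  (L3)  txn=BusRdX  M[L3]=40
step 2: P0: load  L2  ⟶  EI  (L2)  txn=BusRd  M[L2]=30
step 3: P1: store L1 := 90  ⟶  IM  (L1)  txn=BusRdX  M[L1]=50
step 4: P1: store L2 := 9  ⟶  IM  (L2)  txn=BusRdX  M[L2]=30
step 5: P1: store L2 := 58  ⟶  IM  (L2)  txn=∅  M[L2]=30
step 6: P1: store L2 := 95  ⟶  IM  (L2)  txn=∅  M[L2]=30
step 7: P0: store L0 := 18  ⟶  MI  (L0)  txn=BusRdX  M[L0]=40
step 8: P1: store L3 := 65  ⟶  IM  (L3)  txn=∅  M[L3]=40
step 9: P1: store L2 := 29  ⟶  IM  (L2)  txn=∅  M[L2]=30
step 10: P1: load  L2  ⟶  IM  (L2)  txn=∅  M[L2]=30
step 11: P1: load  L1  ⟶  IM  (L1)  txn=∅  M[L1]=50
step 12: P1: load  L2  ⟶  IM  (L2)  txn=∅  M[L2]=30
step 13: P1: load  L2  ⟶  IM  (L2)  txn=∅  M[L2]=30
step 14: P0: load  L2  ⟶  SS  (L2)  txn=BusRd+Flush  M[L2]=29
step 15: P0: load  L2  ⟶  SS  (L2)  txn=∅  M[L2]=29
step 16: P1: load  L2  ⟶  SS  (L2)  txn=∅  M[L2]=29
step 17: P0: store L2 := 63  ⟶  MI  (L2)  txn=BusUpgr  M[L2]=29
step 18: P1: load  L3  ⟶  IM  (L3)  txn=∅  M[L3]=40
step 19: P0: load  L2  ⟶  MI  (L2)  txn=∅  M[L2]=29
step 20: P1: store L3 := 41  ⟶  IM  (L3)  txn=∅  M[L3]=40
step 21: P1: store L2 := 13  ⟶  IM  (L2)  txn=BusRdX+Flush  M[L2]=63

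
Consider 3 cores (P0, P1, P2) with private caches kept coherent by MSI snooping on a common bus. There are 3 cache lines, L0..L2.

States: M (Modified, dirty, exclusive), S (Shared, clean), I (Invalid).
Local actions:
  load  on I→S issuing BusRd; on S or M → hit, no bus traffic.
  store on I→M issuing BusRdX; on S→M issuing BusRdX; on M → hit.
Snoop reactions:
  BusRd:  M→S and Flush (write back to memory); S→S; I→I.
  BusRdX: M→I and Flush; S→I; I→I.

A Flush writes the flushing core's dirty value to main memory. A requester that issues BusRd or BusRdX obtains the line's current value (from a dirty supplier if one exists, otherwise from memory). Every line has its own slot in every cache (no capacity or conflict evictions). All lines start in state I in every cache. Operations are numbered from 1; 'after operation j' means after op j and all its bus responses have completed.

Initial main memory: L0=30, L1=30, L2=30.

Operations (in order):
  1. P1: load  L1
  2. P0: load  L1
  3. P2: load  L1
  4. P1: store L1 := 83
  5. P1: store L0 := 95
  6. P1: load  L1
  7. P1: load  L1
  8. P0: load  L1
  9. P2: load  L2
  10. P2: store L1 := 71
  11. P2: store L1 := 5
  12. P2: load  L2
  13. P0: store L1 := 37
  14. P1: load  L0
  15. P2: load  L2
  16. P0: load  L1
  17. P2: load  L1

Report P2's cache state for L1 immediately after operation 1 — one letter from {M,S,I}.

state = I

  op1 P1: load  L1 → I/S/I on L1; bus BusRd; mem=30
  op2 P0: load  L1 → S/S/I on L1; bus BusRd; mem=30
  op3 P2: load  L1 → S/S/S on L1; bus BusRd; mem=30
  op4 P1: store L1 := 83 → I/M/I on L1; bus BusRdX; mem=30
  op5 P1: store L0 := 95 → I/M/I on L0; bus BusRdX; mem=30
  op6 P1: load  L1 → I/M/I on L1; bus (none); mem=30
  op7 P1: load  L1 → I/M/I on L1; bus (none); mem=30
  op8 P0: load  L1 → S/S/I on L1; bus BusRd Flush; mem=83
  op9 P2: load  L2 → I/I/S on L2; bus BusRd; mem=30
  op10 P2: store L1 := 71 → I/I/M on L1; bus BusRdX; mem=83
  op11 P2: store L1 := 5 → I/I/M on L1; bus (none); mem=83
  op12 P2: load  L2 → I/I/S on L2; bus (none); mem=30
  op13 P0: store L1 := 37 → M/I/I on L1; bus BusRdX Flush; mem=5
  op14 P1: load  L0 → I/M/I on L0; bus (none); mem=30
  op15 P2: load  L2 → I/I/S on L2; bus (none); mem=30
  op16 P0: load  L1 → M/I/I on L1; bus (none); mem=5
  op17 P2: load  L1 → S/I/S on L1; bus BusRd Flush; mem=37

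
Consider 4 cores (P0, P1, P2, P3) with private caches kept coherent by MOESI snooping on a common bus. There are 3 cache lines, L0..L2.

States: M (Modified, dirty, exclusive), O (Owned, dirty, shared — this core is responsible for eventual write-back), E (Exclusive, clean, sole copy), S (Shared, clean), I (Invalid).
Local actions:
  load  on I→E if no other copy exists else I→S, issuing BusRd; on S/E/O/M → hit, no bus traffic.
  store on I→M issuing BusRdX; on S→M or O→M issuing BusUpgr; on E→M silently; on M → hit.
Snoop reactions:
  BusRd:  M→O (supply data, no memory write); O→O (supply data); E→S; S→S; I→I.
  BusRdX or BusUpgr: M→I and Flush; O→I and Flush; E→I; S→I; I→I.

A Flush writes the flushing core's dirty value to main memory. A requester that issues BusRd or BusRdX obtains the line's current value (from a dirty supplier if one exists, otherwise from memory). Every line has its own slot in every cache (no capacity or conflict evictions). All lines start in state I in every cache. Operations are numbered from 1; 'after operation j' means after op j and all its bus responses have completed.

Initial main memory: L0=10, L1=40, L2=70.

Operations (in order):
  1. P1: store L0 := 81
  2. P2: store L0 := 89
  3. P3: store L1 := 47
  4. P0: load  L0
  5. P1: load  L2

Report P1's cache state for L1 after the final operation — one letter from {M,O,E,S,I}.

[1] P1: store L0 := 81 | P0:I, P1:M(81), P2:I, P3:I | bus: BusRdX
[2] P2: store L0 := 89 | P0:I, P1:I, P2:M(89), P3:I | bus: BusRdX,Flush
[3] P3: store L1 := 47 | P0:I, P1:I, P2:I, P3:M(47) | bus: BusRdX
[4] P0: load  L0 | P0:S(89), P1:I, P2:O(89), P3:I | bus: BusRd
[5] P1: load  L2 | P0:I, P1:E(70), P2:I, P3:I | bus: BusRd

state = I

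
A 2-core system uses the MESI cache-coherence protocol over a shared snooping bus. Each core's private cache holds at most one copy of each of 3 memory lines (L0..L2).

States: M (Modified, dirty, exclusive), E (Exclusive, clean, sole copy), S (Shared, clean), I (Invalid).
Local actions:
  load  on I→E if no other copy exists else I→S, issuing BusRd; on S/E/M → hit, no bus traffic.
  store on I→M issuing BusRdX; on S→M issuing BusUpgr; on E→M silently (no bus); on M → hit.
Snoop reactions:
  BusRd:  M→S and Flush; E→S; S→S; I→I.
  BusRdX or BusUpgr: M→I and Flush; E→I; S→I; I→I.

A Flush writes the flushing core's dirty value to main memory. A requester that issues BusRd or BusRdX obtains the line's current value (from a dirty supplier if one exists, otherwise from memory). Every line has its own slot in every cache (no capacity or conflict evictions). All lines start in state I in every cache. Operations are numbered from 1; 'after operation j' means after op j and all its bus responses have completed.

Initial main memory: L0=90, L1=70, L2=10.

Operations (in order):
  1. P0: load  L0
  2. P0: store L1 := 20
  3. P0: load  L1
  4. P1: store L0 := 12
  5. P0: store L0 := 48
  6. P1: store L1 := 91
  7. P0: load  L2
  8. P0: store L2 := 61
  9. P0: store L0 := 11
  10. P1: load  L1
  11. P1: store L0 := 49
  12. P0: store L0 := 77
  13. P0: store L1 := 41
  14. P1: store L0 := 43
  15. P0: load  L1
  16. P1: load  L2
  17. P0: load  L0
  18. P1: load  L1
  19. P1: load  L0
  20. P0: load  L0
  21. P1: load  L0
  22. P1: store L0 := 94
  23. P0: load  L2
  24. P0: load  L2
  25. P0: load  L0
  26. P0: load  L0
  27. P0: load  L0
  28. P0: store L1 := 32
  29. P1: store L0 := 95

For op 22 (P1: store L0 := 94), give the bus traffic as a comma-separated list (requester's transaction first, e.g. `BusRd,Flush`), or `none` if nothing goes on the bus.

bus = BusUpgr

1. P0: load  L0  bus=[BusRd]  L0: P0=E P1=I  mem[L0]=90
2. P0: store L1 := 20  bus=[BusRdX]  L1: P0=M P1=I  mem[L1]=70
3. P0: load  L1  bus=[-]  L1: P0=M P1=I  mem[L1]=70
4. P1: store L0 := 12  bus=[BusRdX]  L0: P0=I P1=M  mem[L0]=90
5. P0: store L0 := 48  bus=[BusRdX,Flush]  L0: P0=M P1=I  mem[L0]=12
6. P1: store L1 := 91  bus=[BusRdX,Flush]  L1: P0=I P1=M  mem[L1]=20
7. P0: load  L2  bus=[BusRd]  L2: P0=E P1=I  mem[L2]=10
8. P0: store L2 := 61  bus=[-]  L2: P0=M P1=I  mem[L2]=10
9. P0: store L0 := 11  bus=[-]  L0: P0=M P1=I  mem[L0]=12
10. P1: load  L1  bus=[-]  L1: P0=I P1=M  mem[L1]=20
11. P1: store L0 := 49  bus=[BusRdX,Flush]  L0: P0=I P1=M  mem[L0]=11
12. P0: store L0 := 77  bus=[BusRdX,Flush]  L0: P0=M P1=I  mem[L0]=49
13. P0: store L1 := 41  bus=[BusRdX,Flush]  L1: P0=M P1=I  mem[L1]=91
14. P1: store L0 := 43  bus=[BusRdX,Flush]  L0: P0=I P1=M  mem[L0]=77
15. P0: load  L1  bus=[-]  L1: P0=M P1=I  mem[L1]=91
16. P1: load  L2  bus=[BusRd,Flush]  L2: P0=S P1=S  mem[L2]=61
17. P0: load  L0  bus=[BusRd,Flush]  L0: P0=S P1=S  mem[L0]=43
18. P1: load  L1  bus=[BusRd,Flush]  L1: P0=S P1=S  mem[L1]=41
19. P1: load  L0  bus=[-]  L0: P0=S P1=S  mem[L0]=43
20. P0: load  L0  bus=[-]  L0: P0=S P1=S  mem[L0]=43
21. P1: load  L0  bus=[-]  L0: P0=S P1=S  mem[L0]=43
22. P1: store L0 := 94  bus=[BusUpgr]  L0: P0=I P1=M  mem[L0]=43
23. P0: load  L2  bus=[-]  L2: P0=S P1=S  mem[L2]=61
24. P0: load  L2  bus=[-]  L2: P0=S P1=S  mem[L2]=61
25. P0: load  L0  bus=[BusRd,Flush]  L0: P0=S P1=S  mem[L0]=94
26. P0: load  L0  bus=[-]  L0: P0=S P1=S  mem[L0]=94
27. P0: load  L0  bus=[-]  L0: P0=S P1=S  mem[L0]=94
28. P0: store L1 := 32  bus=[BusUpgr]  L1: P0=M P1=I  mem[L1]=41
29. P1: store L0 := 95  bus=[BusUpgr]  L0: P0=I P1=M  mem[L0]=94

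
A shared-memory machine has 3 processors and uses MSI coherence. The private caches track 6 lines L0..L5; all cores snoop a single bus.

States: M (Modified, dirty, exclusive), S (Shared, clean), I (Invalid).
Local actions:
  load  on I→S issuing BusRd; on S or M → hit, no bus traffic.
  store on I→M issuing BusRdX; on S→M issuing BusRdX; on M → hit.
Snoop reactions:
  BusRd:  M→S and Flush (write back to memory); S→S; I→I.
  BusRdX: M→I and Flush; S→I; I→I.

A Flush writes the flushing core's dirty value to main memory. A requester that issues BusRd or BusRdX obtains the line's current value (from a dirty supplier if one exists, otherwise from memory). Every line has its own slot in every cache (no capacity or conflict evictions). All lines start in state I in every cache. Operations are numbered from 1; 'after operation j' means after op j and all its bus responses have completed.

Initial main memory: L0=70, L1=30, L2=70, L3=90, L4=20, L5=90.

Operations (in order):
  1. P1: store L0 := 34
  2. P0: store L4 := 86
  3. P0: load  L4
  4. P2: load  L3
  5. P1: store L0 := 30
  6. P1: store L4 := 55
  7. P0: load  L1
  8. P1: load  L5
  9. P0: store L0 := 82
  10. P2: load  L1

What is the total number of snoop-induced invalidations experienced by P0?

invalidations = 1

step 1: P1: store L0 := 34  ⟶  IMI  (L0)  txn=BusRdX  M[L0]=70
step 2: P0: store L4 := 86  ⟶  MII  (L4)  txn=BusRdX  M[L4]=20
step 3: P0: load  L4  ⟶  MII  (L4)  txn=∅  M[L4]=20
step 4: P2: load  L3  ⟶  IIS  (L3)  txn=BusRd  M[L3]=90
step 5: P1: store L0 := 30  ⟶  IMI  (L0)  txn=∅  M[L0]=70
step 6: P1: store L4 := 55  ⟶  IMI  (L4)  txn=BusRdX+Flush  M[L4]=86
step 7: P0: load  L1  ⟶  SII  (L1)  txn=BusRd  M[L1]=30
step 8: P1: load  L5  ⟶  ISI  (L5)  txn=BusRd  M[L5]=90
step 9: P0: store L0 := 82  ⟶  MII  (L0)  txn=BusRdX+Flush  M[L0]=30
step 10: P2: load  L1  ⟶  SIS  (L1)  txn=BusRd  M[L1]=30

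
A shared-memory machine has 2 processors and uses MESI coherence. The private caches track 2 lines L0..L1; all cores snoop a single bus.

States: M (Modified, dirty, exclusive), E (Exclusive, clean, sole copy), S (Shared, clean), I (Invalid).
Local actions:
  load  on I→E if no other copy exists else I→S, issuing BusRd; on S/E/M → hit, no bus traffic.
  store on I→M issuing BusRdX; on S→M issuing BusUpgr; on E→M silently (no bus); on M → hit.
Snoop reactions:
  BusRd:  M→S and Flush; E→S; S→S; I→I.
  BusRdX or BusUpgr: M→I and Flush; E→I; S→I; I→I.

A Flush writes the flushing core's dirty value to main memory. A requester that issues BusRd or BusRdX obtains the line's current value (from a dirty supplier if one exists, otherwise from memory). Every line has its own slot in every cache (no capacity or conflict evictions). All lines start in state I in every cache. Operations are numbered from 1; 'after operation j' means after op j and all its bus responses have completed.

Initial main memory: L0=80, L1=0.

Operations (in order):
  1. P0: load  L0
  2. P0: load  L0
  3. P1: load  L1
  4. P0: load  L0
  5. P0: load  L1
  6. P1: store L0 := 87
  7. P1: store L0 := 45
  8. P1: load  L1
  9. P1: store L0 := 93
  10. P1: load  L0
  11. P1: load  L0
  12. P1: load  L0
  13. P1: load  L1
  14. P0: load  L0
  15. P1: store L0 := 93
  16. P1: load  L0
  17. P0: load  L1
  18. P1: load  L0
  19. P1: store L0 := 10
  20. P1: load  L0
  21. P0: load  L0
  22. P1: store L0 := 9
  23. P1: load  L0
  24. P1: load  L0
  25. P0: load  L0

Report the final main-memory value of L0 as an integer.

  op1 P0: load  L0 → E/I on L0; bus BusRd; mem=80
  op2 P0: load  L0 → E/I on L0; bus (none); mem=80
  op3 P1: load  L1 → I/E on L1; bus BusRd; mem=0
  op4 P0: load  L0 → E/I on L0; bus (none); mem=80
  op5 P0: load  L1 → S/S on L1; bus BusRd; mem=0
  op6 P1: store L0 := 87 → I/M on L0; bus BusRdX; mem=80
  op7 P1: store L0 := 45 → I/M on L0; bus (none); mem=80
  op8 P1: load  L1 → S/S on L1; bus (none); mem=0
  op9 P1: store L0 := 93 → I/M on L0; bus (none); mem=80
  op10 P1: load  L0 → I/M on L0; bus (none); mem=80
  op11 P1: load  L0 → I/M on L0; bus (none); mem=80
  op12 P1: load  L0 → I/M on L0; bus (none); mem=80
  op13 P1: load  L1 → S/S on L1; bus (none); mem=0
  op14 P0: load  L0 → S/S on L0; bus BusRd Flush; mem=93
  op15 P1: store L0 := 93 → I/M on L0; bus BusUpgr; mem=93
  op16 P1: load  L0 → I/M on L0; bus (none); mem=93
  op17 P0: load  L1 → S/S on L1; bus (none); mem=0
  op18 P1: load  L0 → I/M on L0; bus (none); mem=93
  op19 P1: store L0 := 10 → I/M on L0; bus (none); mem=93
  op20 P1: load  L0 → I/M on L0; bus (none); mem=93
  op21 P0: load  L0 → S/S on L0; bus BusRd Flush; mem=10
  op22 P1: store L0 := 9 → I/M on L0; bus BusUpgr; mem=10
  op23 P1: load  L0 → I/M on L0; bus (none); mem=10
  op24 P1: load  L0 → I/M on L0; bus (none); mem=10
  op25 P0: load  L0 → S/S on L0; bus BusRd Flush; mem=9

memory[L0] = 9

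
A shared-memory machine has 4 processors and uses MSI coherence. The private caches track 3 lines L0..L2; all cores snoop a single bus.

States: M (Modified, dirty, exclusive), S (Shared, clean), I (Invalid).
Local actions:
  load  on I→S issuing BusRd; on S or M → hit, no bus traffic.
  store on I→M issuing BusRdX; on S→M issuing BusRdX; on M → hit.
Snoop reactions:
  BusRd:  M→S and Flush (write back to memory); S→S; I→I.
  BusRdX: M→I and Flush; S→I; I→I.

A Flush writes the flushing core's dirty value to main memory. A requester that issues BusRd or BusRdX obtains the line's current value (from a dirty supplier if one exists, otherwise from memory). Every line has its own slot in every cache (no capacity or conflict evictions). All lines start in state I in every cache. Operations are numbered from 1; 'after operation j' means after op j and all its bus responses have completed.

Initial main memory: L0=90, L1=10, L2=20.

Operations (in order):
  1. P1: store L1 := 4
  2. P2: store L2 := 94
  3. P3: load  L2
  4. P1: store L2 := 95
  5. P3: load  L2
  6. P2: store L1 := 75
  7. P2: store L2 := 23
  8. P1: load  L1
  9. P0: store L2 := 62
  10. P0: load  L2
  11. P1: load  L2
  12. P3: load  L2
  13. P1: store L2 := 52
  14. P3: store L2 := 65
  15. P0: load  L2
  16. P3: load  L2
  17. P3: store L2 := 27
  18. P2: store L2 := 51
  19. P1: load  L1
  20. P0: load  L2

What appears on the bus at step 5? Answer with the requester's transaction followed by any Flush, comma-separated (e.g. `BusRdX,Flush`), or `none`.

bus = BusRd,Flush

step 1: P1: store L1 := 4  ⟶  IMII  (L1)  txn=BusRdX  M[L1]=10
step 2: P2: store L2 := 94  ⟶  IIMI  (L2)  txn=BusRdX  M[L2]=20
step 3: P3: load  L2  ⟶  IISS  (L2)  txn=BusRd+Flush  M[L2]=94
step 4: P1: store L2 := 95  ⟶  IMII  (L2)  txn=BusRdX  M[L2]=94
step 5: P3: load  L2  ⟶  ISIS  (L2)  txn=BusRd+Flush  M[L2]=95
step 6: P2: store L1 := 75  ⟶  IIMI  (L1)  txn=BusRdX+Flush  M[L1]=4
step 7: P2: store L2 := 23  ⟶  IIMI  (L2)  txn=BusRdX  M[L2]=95
step 8: P1: load  L1  ⟶  ISSI  (L1)  txn=BusRd+Flush  M[L1]=75
step 9: P0: store L2 := 62  ⟶  MIII  (L2)  txn=BusRdX+Flush  M[L2]=23
step 10: P0: load  L2  ⟶  MIII  (L2)  txn=∅  M[L2]=23
step 11: P1: load  L2  ⟶  SSII  (L2)  txn=BusRd+Flush  M[L2]=62
step 12: P3: load  L2  ⟶  SSIS  (L2)  txn=BusRd  M[L2]=62
step 13: P1: store L2 := 52  ⟶  IMII  (L2)  txn=BusRdX  M[L2]=62
step 14: P3: store L2 := 65  ⟶  IIIM  (L2)  txn=BusRdX+Flush  M[L2]=52
step 15: P0: load  L2  ⟶  SIIS  (L2)  txn=BusRd+Flush  M[L2]=65
step 16: P3: load  L2  ⟶  SIIS  (L2)  txn=∅  M[L2]=65
step 17: P3: store L2 := 27  ⟶  IIIM  (L2)  txn=BusRdX  M[L2]=65
step 18: P2: store L2 := 51  ⟶  IIMI  (L2)  txn=BusRdX+Flush  M[L2]=27
step 19: P1: load  L1  ⟶  ISSI  (L1)  txn=∅  M[L1]=75
step 20: P0: load  L2  ⟶  SISI  (L2)  txn=BusRd+Flush  M[L2]=51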